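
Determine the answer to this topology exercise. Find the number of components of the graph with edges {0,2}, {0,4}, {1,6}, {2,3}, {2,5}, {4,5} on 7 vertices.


Run DFS/union-find over 7 vertices.
V = 7, E = 6.
Number of components = 2

2


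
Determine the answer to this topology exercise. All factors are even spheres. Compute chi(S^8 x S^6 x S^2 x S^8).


chi is multiplicative: chi(X x Y) = chi(X) chi(Y).
Each even-dim sphere has chi = 2. There are 4 factors.
chi = 2^4 = 16

16


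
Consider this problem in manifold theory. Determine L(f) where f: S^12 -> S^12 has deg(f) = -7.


On S^12: L(f) = tr(f_0*) + (-1)^12 tr(f_12*) = 1 + (-1)^12 * deg(f).
L(f) = 1 + (-1)^12 * -7 = 1 + -7 = -6

-6


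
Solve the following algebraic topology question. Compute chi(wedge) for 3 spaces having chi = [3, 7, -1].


chi(A v B) = chi(A) + chi(B) - 1 (one point identified).
For 3 spaces: chi = (sum chi_i) - (3 - 1).
sum = 9; chi = 9 - 2 = 7

7


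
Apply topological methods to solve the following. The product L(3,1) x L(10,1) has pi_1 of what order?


pi_1(X x Y) = pi_1(X) x pi_1(Y).
pi_1(L(3,1)) = Z/3, pi_1(L(10,1)) = Z/10.
|Z/3 x Z/10| = 3 * 10 = 30

30


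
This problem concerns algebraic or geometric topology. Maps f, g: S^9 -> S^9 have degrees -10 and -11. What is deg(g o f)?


Degree is multiplicative under composition: deg(g o f) = deg(g) * deg(f).
= -11 * -10 = 110

110


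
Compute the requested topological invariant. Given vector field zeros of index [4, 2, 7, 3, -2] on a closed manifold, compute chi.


Poincare-Hopf: chi(M) = sum of indices of zeros.
chi = (4) + (2) + (7) + (3) + (-2) = 14

14


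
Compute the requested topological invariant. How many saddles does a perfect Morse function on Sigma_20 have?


A perfect Morse function has m_k = b_k.
For Sigma_20: b_0=1, b_1=2g=40, b_2=1.
Saddles m_1 = 2g = 40

40


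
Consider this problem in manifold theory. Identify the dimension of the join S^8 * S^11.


Join of spheres: S^m * S^n = S^{m+n+1}.
dim = 8 + 11 + 1 = 20

20


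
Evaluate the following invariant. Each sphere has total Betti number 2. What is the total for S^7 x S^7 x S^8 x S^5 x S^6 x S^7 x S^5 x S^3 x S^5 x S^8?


Total Betti number is multiplicative under products.
Each S^d (d>=1) has total Betti number 2.
There are 10 sphere factors.
Total = 2^10 = 1024

1024


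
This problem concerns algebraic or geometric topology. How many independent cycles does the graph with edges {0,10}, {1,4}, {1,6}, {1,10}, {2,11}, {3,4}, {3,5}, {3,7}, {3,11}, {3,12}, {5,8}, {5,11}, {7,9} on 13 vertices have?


b_1 = E - V + (number of components).
E = 13, V = 13, components = 1.
b_1 = 13 - 13 + 1 = 1

1


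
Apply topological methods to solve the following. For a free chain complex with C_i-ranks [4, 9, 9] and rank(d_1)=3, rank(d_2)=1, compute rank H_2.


rank H_k = rank(ker d_k) - rank(im d_{k+1}).
rank(ker d_2) = rank(C_2) - rank(d_2) = 9 - 1 = 8.
rank(im d_{2+1}) = 0.
rank H_2 = 8 - 0 = 8

8


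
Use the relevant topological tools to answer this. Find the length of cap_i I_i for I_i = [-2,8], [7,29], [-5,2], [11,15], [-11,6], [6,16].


Intersection = [max(a_i), min(b_i)] = [11, 2].
Since 11 > 2, the intersection is empty.
Length = 0

0


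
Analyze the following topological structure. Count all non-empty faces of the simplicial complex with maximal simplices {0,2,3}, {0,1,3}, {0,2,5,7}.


Each maximal simplex on m vertices has 2^m - 1 nonempty faces.
Take the union (dedupe shared faces).
Total distinct faces = 23

23


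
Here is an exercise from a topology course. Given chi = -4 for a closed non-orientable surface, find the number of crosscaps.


chi = 2 - k for closed non-orientable surfaces with k crosscaps.
-4 = 2 - k
k = 2 - (-4) = 6

6


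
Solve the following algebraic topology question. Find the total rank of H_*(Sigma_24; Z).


For Sigma_24: b_0 = 1, b_1 = 2g = 48, b_2 = 1.
Total = 1 + 48 + 1 = 50

50


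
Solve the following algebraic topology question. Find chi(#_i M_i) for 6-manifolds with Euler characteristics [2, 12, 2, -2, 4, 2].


For n-manifolds: chi(A#B) = chi(A) + chi(B) - chi(S^6).
chi(S^6) = 1 + (-1)^6 = 2.
chi(#) = (sum chi_i) - (6-1)*chi(S^6) = 20 - 5*2 = 10

10


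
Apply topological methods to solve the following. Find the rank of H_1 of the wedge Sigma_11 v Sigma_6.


For a wedge: H_1(A v B) = H_1(A) + H_1(B).
b_1(Sigma_11) = 22, b_1(Sigma_6) = 12.
b_1 = 22 + 12 = 34

34


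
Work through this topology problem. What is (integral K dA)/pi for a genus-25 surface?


Gauss-Bonnet: integral K dA = 2*pi*chi(M).
chi(Sigma_25) = 2 - 2*25 = -48.
(integral K dA)/pi = 2*chi = 2*(-48) = -96

-96


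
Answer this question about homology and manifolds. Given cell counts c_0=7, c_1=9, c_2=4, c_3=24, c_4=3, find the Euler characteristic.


chi = sum_k (-1)^k c_k.
= (-1)^0*7 + (-1)^1*9 + (-1)^2*4 + (-1)^3*24 + (-1)^4*3
= (7) + (-9) + (4) + (-24) + (3)
= -19

-19


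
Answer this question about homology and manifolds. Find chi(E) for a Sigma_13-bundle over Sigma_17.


For a fiber bundle F -> E -> B (with CW structure): chi(E) = chi(B) * chi(F).
chi(Sigma_17) = -32, chi(Sigma_13) = -24.
chi(E) = (-32) * (-24) = 768

768


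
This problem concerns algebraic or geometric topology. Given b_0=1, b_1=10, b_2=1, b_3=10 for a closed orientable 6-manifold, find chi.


By Poincare duality b_k = b_{6-k}, so full Betti numbers: b_0=1, b_1=10, b_2=1, b_3=10, b_4=1, b_5=10, b_6=1.
chi = sum (-1)^k b_k = -26

-26


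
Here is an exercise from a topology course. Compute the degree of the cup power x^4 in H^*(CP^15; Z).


|x| = 2 in H^*(CP^n).
|x^4| = 4 * |x| = 4 * 2 = 8

8


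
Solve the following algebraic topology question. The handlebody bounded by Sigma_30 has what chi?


A genus-g handlebody deformation retracts to a wedge of g circles.
chi(vee_g S^1) = 1 - g.
chi(H_30) = 1 - 30 = -29

-29


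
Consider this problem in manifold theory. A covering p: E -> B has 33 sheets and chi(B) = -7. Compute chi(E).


For a finite covering: chi(E) = (number of sheets) * chi(B).
chi(E) = 33 * (-7) = -231

-231


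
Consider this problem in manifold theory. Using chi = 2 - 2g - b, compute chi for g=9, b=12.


For a compact orientable surface with genus g and b boundary components: chi = 2 - 2g - b.
chi = 2 - 2*9 - 12 = 2 - 18 - 12 = -28

-28


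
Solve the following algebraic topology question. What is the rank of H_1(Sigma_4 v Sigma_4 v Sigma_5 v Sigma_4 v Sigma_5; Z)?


For a wedge X v Y: reduced H_k(X v Y) = H_k(X) + H_k(Y).
Each Sigma_g contributes b_1 = 2g.
b_1 = 8 + 8 + 10 + 8 + 10 = 44

44


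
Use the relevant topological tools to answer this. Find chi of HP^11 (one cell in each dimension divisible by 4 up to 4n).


HP^11 has one cell in each dimension 0, 4, ..., 4*11 (11+1 cells, all even-dim).
chi = 11 + 1 = 12

12


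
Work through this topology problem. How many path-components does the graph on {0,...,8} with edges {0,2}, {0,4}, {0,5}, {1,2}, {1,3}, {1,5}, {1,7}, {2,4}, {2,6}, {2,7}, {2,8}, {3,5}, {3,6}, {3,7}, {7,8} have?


Run DFS/union-find over 9 vertices.
V = 9, E = 15.
Number of components = 1

1


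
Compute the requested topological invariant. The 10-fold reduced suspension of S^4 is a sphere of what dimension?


Each suspension raises dimension by 1: Sigma S^n = S^{n+1}.
Sigma^10 S^4 = S^{4+10} = S^14

14


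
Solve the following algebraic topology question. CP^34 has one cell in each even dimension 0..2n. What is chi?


CP^34 has one cell in each even dimension 0, 2, ..., 2*34 (34+1 cells total).
All cells are even-dimensional, so chi = number of cells.
chi = 34 + 1 = 35

35


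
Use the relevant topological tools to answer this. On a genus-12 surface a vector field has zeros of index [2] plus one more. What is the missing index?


Poincare-Hopf: sum of indices = chi(M).
chi(Sigma_12) = 2 - 2*12 = -22.
Sum of known indices = 2.
x = chi - (sum known) = -22 - (2) = -24

-24


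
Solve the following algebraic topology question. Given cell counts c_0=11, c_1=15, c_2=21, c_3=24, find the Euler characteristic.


chi = sum_k (-1)^k c_k.
= (-1)^0*11 + (-1)^1*15 + (-1)^2*21 + (-1)^3*24
= (11) + (-15) + (21) + (-24)
= -7

-7


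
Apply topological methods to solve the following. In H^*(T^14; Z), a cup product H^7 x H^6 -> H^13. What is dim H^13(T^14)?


Cup product: H^p x H^q -> H^{p+q}; here p+q = 7+6 = 13.
rank H^k(T^n) = C(n,k).
C(14,13) = 14

14


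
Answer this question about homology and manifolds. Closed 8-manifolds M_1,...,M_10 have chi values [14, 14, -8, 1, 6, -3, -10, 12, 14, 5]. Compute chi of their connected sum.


For n-manifolds: chi(A#B) = chi(A) + chi(B) - chi(S^8).
chi(S^8) = 1 + (-1)^8 = 2.
chi(#) = (sum chi_i) - (10-1)*chi(S^8) = 45 - 9*2 = 27

27


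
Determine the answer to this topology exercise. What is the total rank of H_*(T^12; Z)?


b_k(T^12) = C(12,k), so the sum over k is sum_k C(12,k) = 2^12.
Total = 2^12 = 4096

4096


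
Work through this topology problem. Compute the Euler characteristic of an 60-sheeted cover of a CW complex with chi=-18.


For a finite covering: chi(E) = (number of sheets) * chi(B).
chi(E) = 60 * (-18) = -1080

-1080


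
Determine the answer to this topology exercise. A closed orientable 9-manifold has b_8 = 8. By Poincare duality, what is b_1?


Poincare duality for closed orientable n-manifolds: b_k = b_{n-k}.
Here n = 9, so b_1 = b_8 = 8

8


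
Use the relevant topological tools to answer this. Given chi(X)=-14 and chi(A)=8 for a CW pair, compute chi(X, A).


Relative Euler characteristic: chi(X, A) = chi(X) - chi(A).
= -14 - (8) = -22

-22


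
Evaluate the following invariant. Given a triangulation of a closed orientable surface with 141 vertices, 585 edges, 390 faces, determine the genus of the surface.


chi = V - E + F = 141 - 585 + 390 = -54
For orientable closed surface: chi = 2 - 2g, so g = (2 - chi)/2.
g = (2 - (-54)) / 2 = 56 / 2 = 28

28


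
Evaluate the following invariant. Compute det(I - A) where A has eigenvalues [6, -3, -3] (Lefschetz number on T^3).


For a torus self-map: L(f) = det(I - A) where A acts on H_1.
L(f) = (1-6) * (1--3) * (1--3) = -5 * 4 * 4 = -80

-80


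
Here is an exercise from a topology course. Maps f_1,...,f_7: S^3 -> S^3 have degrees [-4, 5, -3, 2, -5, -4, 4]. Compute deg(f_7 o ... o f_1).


Degree is multiplicative: deg(composition) = product of degrees.
= (-4) * (5) * (-3) * (2) * (-5) * (-4) * (4) = 9600

9600


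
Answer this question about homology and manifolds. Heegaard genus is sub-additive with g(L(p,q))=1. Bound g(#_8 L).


Heegaard genus satisfies g(A#B) <= g(A) + g(B).
Each lens space has g = 1.
Upper bound: 8 * 1 = 8

8


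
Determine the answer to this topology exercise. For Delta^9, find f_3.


Delta^9 has 9+1 vertices. A 3-face is a choice of 3+1 vertices.
f_3 = C(9+1, 3+1) = C(10,4) = 210

210


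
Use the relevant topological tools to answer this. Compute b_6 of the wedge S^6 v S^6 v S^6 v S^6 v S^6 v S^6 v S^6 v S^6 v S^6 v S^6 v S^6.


For a wedge of spheres, H_k (k>0) is free on one generator per sphere of dimension k.
Spheres of dimension 6: count = 11.
b_6 = 11

11


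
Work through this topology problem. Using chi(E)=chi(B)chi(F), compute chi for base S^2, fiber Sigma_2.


chi(S^2) = 2 (n even), chi(Sigma_2) = 2 - 2*2 = -2.
chi(E) = 2 * (-2) = -4

-4


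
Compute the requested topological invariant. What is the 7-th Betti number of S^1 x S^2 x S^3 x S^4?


Each S^d has Poincare polynomial 1 + t^d.
The product S^1 x S^2 x S^3 x S^4 has Poincare polynomial prod(1+t^d_i).
Expanding: b_0=1, b_1=1, b_2=1, b_3=2, b_4=2, b_5=2, b_6=2, b_7=2, b_8=1, b_9=1, b_10=1.
b_7 = 2

2


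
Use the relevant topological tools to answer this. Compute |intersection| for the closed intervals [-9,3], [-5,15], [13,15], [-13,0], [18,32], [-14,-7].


Intersection = [max(a_i), min(b_i)] = [18, -7].
Since 18 > -7, the intersection is empty.
Length = 0

0


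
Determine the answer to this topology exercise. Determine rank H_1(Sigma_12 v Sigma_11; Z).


For a wedge: H_1(A v B) = H_1(A) + H_1(B).
b_1(Sigma_12) = 24, b_1(Sigma_11) = 22.
b_1 = 24 + 22 = 46

46


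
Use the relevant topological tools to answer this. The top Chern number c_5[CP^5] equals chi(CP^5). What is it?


For any closed oriented manifold, <e(TM),[M]> = chi(M).
chi(CP^5) = 5+1 = 6

6


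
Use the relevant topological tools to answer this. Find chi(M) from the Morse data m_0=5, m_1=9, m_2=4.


Morse theory: chi(M) = sum_k (-1)^k m_k where m_k = #(index-k critical points).
= (5) + (-9) + (4) = 0

0


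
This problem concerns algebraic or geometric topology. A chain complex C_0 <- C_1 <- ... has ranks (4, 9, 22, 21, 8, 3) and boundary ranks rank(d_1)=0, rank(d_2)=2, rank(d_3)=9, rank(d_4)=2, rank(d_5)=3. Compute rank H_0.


rank H_k = rank(ker d_k) - rank(im d_{k+1}).
rank(ker d_0) = rank(C_0) - rank(d_0) = 4 - 0 = 4.
rank(im d_{0+1}) = 0.
rank H_0 = 4 - 0 = 4

4


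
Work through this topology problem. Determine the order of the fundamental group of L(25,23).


pi_1(L(p,q)) = Z/pZ for any q coprime to p.
|pi_1(L(25,23))| = 25

25


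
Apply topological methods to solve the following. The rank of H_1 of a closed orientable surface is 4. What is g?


For a closed orientable surface: b_1 = 2g.
4 = 2g
g = 4 / 2 = 2

2


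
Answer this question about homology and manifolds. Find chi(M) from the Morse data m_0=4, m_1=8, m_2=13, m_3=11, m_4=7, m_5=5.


Morse theory: chi(M) = sum_k (-1)^k m_k where m_k = #(index-k critical points).
= (4) + (-8) + (13) + (-11) + (7) + (-5) = 0

0


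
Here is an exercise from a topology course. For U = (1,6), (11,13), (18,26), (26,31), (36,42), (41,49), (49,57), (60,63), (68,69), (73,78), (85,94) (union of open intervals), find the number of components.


Sort and merge overlapping open intervals.
Merged: (1,6), (11,13), (18,26), (26,31), (36,49), (49,57), (60,63), (68,69), (73,78), (85,94).
Number of components = 10

10


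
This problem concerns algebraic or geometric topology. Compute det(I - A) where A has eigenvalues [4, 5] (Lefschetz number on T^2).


For a torus self-map: L(f) = det(I - A) where A acts on H_1.
L(f) = (1-4) * (1-5) = -3 * -4 = 12

12


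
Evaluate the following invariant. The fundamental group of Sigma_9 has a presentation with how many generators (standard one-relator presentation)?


Standard presentation: pi_1(Sigma_g) = <a_1,b_1,...,a_g,b_g | [a_1,b_1]...[a_g,b_g] = 1>.
Number of generators = 2g = 2*9 = 18

18


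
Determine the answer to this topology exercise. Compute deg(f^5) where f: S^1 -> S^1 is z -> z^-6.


deg(f) = -6. Degree is multiplicative: deg(f^5) = (deg f)^5.
deg(f^5) = (-6)^5 = -7776

-7776


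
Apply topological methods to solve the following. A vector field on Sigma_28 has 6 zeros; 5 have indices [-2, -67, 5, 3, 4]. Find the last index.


Poincare-Hopf: sum of indices = chi(M).
chi(Sigma_28) = 2 - 2*28 = -54.
Sum of known indices = -57.
x = chi - (sum known) = -54 - (-57) = 3

3


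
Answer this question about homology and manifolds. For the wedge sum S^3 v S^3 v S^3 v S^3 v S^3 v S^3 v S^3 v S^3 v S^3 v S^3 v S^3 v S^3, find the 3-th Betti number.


For a wedge of spheres, H_k (k>0) is free on one generator per sphere of dimension k.
Spheres of dimension 3: count = 12.
b_3 = 12

12


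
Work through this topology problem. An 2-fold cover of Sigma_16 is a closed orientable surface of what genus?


For an n-sheeted cover: chi(E) = n * chi(B).
chi(Sigma_16) = 2 - 2*16 = -30.
chi(E) = 2 * (-30) = -60.
genus(E) = (2 - chi(E))/2 = (2 - (-60))/2 = 62/2 = 31

31


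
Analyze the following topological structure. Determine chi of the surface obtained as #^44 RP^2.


For a non-orientable closed surface with k crosscaps: chi = 2 - k.
Here k = 44.
chi = 2 - 44 = -42

-42


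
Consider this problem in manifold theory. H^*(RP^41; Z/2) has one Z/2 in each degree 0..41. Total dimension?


H^k(RP^41; Z/2) = Z/2 for each 0 <= k <= 41.
Total dimension = 41 + 1 = 42

42


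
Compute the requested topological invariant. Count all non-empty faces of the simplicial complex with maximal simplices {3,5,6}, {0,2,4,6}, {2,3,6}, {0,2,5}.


Each maximal simplex on m vertices has 2^m - 1 nonempty faces.
Take the union (dedupe shared faces).
Total distinct faces = 26

26


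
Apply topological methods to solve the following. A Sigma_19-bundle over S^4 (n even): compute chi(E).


chi(S^4) = 2 (n even), chi(Sigma_19) = 2 - 2*19 = -36.
chi(E) = 2 * (-36) = -72

-72


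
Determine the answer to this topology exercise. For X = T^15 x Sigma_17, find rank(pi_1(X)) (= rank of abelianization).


pi_1(A x B) = pi_1(A) x pi_1(B); rank of abelianization = b_1.
b_1(T^15) = 15, b_1(Sigma_17) = 2*17 = 34.
b_1(product) = 15 + 34 = 49

49


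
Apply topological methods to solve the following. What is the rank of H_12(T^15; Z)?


By the Kunneth formula, b_k(T^n) = C(n,k).
b_12(T^15) = C(15,12).
C(15,12) = 15!/(12!*3!) = 455

455


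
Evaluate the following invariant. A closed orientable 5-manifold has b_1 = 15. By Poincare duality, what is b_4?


Poincare duality for closed orientable n-manifolds: b_k = b_{n-k}.
Here n = 5, so b_4 = b_1 = 15

15


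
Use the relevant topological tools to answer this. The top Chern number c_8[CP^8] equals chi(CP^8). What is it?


For any closed oriented manifold, <e(TM),[M]> = chi(M).
chi(CP^8) = 8+1 = 9

9


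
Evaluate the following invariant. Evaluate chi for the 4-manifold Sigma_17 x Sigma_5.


chi(Sigma_17) = 2 - 2*17 = -32
chi(Sigma_5) = 2 - 2*5 = -8
chi(product) = (-32) * (-8) = 256

256


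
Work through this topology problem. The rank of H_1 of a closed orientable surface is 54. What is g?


For a closed orientable surface: b_1 = 2g.
54 = 2g
g = 54 / 2 = 27

27


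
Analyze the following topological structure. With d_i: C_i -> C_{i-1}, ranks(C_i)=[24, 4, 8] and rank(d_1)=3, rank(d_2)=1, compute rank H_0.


rank H_k = rank(ker d_k) - rank(im d_{k+1}).
rank(ker d_0) = rank(C_0) - rank(d_0) = 24 - 0 = 24.
rank(im d_{0+1}) = 3.
rank H_0 = 24 - 3 = 21

21


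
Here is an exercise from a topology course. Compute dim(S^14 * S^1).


Join of spheres: S^m * S^n = S^{m+n+1}.
dim = 14 + 1 + 1 = 16

16


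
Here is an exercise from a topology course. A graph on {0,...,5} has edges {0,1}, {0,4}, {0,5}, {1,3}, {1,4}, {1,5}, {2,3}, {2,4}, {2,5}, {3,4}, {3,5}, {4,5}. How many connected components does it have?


Run DFS/union-find over 6 vertices.
V = 6, E = 12.
Number of components = 1

1


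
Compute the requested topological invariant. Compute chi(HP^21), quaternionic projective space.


HP^21 has one cell in each dimension 0, 4, ..., 4*21 (21+1 cells, all even-dim).
chi = 21 + 1 = 22

22


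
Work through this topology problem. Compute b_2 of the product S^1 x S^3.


Each S^d has Poincare polynomial 1 + t^d.
The product S^1 x S^3 has Poincare polynomial prod(1+t^d_i).
Expanding: b_0=1, b_1=1, b_3=1, b_4=1.
b_2 = 0

0


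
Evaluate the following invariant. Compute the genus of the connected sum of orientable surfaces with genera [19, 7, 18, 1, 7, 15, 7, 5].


Genus is additive under connected sum of orientable surfaces.
g = 19 + 7 + 18 + 1 + 7 + 15 + 7 + 5 = 79

79


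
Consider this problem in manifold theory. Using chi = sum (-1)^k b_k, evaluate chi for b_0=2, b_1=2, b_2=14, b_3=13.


chi = sum_k (-1)^k b_k.
= (2) + (-2) + (14) + (-13)
= 1

1


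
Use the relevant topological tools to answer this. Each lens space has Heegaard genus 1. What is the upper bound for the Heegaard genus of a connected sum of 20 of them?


Heegaard genus satisfies g(A#B) <= g(A) + g(B).
Each lens space has g = 1.
Upper bound: 20 * 1 = 20

20


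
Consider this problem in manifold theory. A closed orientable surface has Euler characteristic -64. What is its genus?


chi = 2 - 2g for closed orientable surfaces.
-64 = 2 - 2g
2g = 2 - (-64) = 66
g = 33

33


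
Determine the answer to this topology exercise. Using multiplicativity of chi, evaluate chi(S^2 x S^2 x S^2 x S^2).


chi is multiplicative: chi(X x Y) = chi(X) chi(Y).
Each even-dim sphere has chi = 2. There are 4 factors.
chi = 2^4 = 16

16


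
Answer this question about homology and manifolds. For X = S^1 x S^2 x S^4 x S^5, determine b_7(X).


Each S^d has Poincare polynomial 1 + t^d.
The product S^1 x S^2 x S^4 x S^5 has Poincare polynomial prod(1+t^d_i).
Expanding: b_0=1, b_1=1, b_2=1, b_3=1, b_4=1, b_5=2, b_6=2, b_7=2, b_8=1, b_9=1, b_10=1, b_11=1, b_12=1.
b_7 = 2

2


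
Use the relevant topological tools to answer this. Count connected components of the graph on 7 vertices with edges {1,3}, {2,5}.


Run DFS/union-find over 7 vertices.
V = 7, E = 2.
Number of components = 5

5


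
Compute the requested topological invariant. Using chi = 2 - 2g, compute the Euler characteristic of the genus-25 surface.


For a closed orientable surface of genus g: chi = 2 - 2g.
Here g = 25.
chi = 2 - 2*25 = 2 - 50 = -48

-48


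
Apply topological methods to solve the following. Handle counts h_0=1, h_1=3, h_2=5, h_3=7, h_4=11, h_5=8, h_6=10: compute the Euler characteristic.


Handles of index k contribute (-1)^k to chi (same as CW cells).
chi = (1) + (-3) + (5) + (-7) + (11) + (-8) + (10) = 9

9


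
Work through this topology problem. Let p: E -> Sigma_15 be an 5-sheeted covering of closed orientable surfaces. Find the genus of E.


For an n-sheeted cover: chi(E) = n * chi(B).
chi(Sigma_15) = 2 - 2*15 = -28.
chi(E) = 5 * (-28) = -140.
genus(E) = (2 - chi(E))/2 = (2 - (-140))/2 = 142/2 = 71

71


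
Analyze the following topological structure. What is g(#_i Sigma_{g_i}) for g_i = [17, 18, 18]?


Genus is additive under connected sum of orientable surfaces.
g = 17 + 18 + 18 = 53

53


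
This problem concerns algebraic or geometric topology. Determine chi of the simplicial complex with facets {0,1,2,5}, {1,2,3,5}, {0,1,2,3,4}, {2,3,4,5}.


Enumerate all faces; f-vector: f_0=6, f_1=15, f_2=17, f_3=8, f_4=1.
chi = sum (-1)^k f_k = 1

1


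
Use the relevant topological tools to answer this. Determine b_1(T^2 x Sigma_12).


pi_1(A x B) = pi_1(A) x pi_1(B); rank of abelianization = b_1.
b_1(T^2) = 2, b_1(Sigma_12) = 2*12 = 24.
b_1(product) = 2 + 24 = 26

26


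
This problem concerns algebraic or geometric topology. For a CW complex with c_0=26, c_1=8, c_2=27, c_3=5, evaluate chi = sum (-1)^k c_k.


chi = sum_k (-1)^k c_k.
= (-1)^0*26 + (-1)^1*8 + (-1)^2*27 + (-1)^3*5
= (26) + (-8) + (27) + (-5)
= 40

40


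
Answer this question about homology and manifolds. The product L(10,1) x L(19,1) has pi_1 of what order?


pi_1(X x Y) = pi_1(X) x pi_1(Y).
pi_1(L(10,1)) = Z/10, pi_1(L(19,1)) = Z/19.
|Z/10 x Z/19| = 10 * 19 = 190

190


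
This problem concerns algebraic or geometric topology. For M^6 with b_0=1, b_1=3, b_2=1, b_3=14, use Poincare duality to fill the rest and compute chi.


By Poincare duality b_k = b_{6-k}, so full Betti numbers: b_0=1, b_1=3, b_2=1, b_3=14, b_4=1, b_5=3, b_6=1.
chi = sum (-1)^k b_k = -16

-16


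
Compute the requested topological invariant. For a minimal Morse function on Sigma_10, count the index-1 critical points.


A perfect Morse function has m_k = b_k.
For Sigma_10: b_0=1, b_1=2g=20, b_2=1.
Saddles m_1 = 2g = 20

20


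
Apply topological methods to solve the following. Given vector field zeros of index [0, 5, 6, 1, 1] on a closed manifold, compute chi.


Poincare-Hopf: chi(M) = sum of indices of zeros.
chi = (0) + (5) + (6) + (1) + (1) = 13

13


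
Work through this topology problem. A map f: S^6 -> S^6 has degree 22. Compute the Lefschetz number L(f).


On S^6: L(f) = tr(f_0*) + (-1)^6 tr(f_6*) = 1 + (-1)^6 * deg(f).
L(f) = 1 + (-1)^6 * 22 = 1 + 22 = 23

23


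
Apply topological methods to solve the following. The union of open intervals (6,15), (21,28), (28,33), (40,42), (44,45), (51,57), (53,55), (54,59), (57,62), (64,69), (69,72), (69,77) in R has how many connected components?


Sort and merge overlapping open intervals.
Merged: (6,15), (21,28), (28,33), (40,42), (44,45), (51,62), (64,69), (69,77).
Number of components = 8

8


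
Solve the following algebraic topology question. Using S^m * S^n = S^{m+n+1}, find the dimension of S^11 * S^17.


Join of spheres: S^m * S^n = S^{m+n+1}.
dim = 11 + 17 + 1 = 29

29


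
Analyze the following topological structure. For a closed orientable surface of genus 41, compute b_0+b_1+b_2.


For Sigma_41: b_0 = 1, b_1 = 2g = 82, b_2 = 1.
Total = 1 + 82 + 1 = 84

84


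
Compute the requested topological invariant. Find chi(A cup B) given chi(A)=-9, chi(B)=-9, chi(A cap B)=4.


chi(A cup B) = chi(A) + chi(B) - chi(A cap B)
= -9 + (-9) - (4)
= -22

-22


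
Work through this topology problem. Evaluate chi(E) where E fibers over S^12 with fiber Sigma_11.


chi(S^12) = 2 (n even), chi(Sigma_11) = 2 - 2*11 = -20.
chi(E) = 2 * (-20) = -40

-40


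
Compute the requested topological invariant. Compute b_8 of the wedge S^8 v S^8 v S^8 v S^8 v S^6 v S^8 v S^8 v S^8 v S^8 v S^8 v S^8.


For a wedge of spheres, H_k (k>0) is free on one generator per sphere of dimension k.
Spheres of dimension 8: count = 10.
b_8 = 10

10


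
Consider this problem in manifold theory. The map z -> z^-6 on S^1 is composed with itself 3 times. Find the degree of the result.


deg(f) = -6. Degree is multiplicative: deg(f^3) = (deg f)^3.
deg(f^3) = (-6)^3 = -216

-216


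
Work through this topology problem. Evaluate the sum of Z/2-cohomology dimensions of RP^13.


H^k(RP^13; Z/2) = Z/2 for each 0 <= k <= 13.
Total dimension = 13 + 1 = 14

14


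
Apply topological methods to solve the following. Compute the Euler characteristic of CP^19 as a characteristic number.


For any closed oriented manifold, <e(TM),[M]> = chi(M).
chi(CP^19) = 19+1 = 20

20


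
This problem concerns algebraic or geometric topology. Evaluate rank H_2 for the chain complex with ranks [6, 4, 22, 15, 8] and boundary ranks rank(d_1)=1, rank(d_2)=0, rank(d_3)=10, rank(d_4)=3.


rank H_k = rank(ker d_k) - rank(im d_{k+1}).
rank(ker d_2) = rank(C_2) - rank(d_2) = 22 - 0 = 22.
rank(im d_{2+1}) = 10.
rank H_2 = 22 - 10 = 12

12


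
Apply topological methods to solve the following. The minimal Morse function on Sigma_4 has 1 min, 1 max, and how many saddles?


A perfect Morse function has m_k = b_k.
For Sigma_4: b_0=1, b_1=2g=8, b_2=1.
Saddles m_1 = 2g = 8

8


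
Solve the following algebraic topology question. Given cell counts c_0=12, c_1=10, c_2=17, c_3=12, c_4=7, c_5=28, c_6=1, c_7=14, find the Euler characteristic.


chi = sum_k (-1)^k c_k.
= (-1)^0*12 + (-1)^1*10 + (-1)^2*17 + (-1)^3*12 + (-1)^4*7 + (-1)^5*28 + (-1)^6*1 + (-1)^7*14
= (12) + (-10) + (17) + (-12) + (7) + (-28) + (1) + (-14)
= -27

-27


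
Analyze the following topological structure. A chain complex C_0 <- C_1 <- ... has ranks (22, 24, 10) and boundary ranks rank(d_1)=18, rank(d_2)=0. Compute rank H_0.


rank H_k = rank(ker d_k) - rank(im d_{k+1}).
rank(ker d_0) = rank(C_0) - rank(d_0) = 22 - 0 = 22.
rank(im d_{0+1}) = 18.
rank H_0 = 22 - 18 = 4

4


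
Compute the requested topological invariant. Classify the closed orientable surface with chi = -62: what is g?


chi = 2 - 2g for closed orientable surfaces.
-62 = 2 - 2g
2g = 2 - (-62) = 64
g = 32

32


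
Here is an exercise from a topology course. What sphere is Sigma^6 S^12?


Each suspension raises dimension by 1: Sigma S^n = S^{n+1}.
Sigma^6 S^12 = S^{12+6} = S^18

18


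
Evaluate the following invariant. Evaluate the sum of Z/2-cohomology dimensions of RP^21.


H^k(RP^21; Z/2) = Z/2 for each 0 <= k <= 21.
Total dimension = 21 + 1 = 22

22


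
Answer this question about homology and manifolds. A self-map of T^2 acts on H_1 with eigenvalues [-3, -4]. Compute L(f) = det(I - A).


For a torus self-map: L(f) = det(I - A) where A acts on H_1.
L(f) = (1--3) * (1--4) = 4 * 5 = 20

20


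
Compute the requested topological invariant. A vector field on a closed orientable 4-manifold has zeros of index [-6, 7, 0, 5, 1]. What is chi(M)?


Poincare-Hopf: chi(M) = sum of indices of zeros.
chi = (-6) + (7) + (0) + (5) + (1) = 7

7


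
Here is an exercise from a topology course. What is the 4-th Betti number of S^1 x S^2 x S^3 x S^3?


Each S^d has Poincare polynomial 1 + t^d.
The product S^1 x S^2 x S^3 x S^3 has Poincare polynomial prod(1+t^d_i).
Expanding: b_0=1, b_1=1, b_2=1, b_3=3, b_4=2, b_5=2, b_6=3, b_7=1, b_8=1, b_9=1.
b_4 = 2

2


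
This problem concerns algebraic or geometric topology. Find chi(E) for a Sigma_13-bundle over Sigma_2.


For a fiber bundle F -> E -> B (with CW structure): chi(E) = chi(B) * chi(F).
chi(Sigma_2) = -2, chi(Sigma_13) = -24.
chi(E) = (-2) * (-24) = 48

48


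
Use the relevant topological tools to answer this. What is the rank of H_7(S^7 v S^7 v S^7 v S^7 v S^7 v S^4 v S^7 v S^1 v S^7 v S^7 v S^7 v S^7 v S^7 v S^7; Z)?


For a wedge of spheres, H_k (k>0) is free on one generator per sphere of dimension k.
Spheres of dimension 7: count = 12.
b_7 = 12

12


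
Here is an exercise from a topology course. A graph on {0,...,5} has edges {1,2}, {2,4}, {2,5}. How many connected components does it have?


Run DFS/union-find over 6 vertices.
V = 6, E = 3.
Number of components = 3

3


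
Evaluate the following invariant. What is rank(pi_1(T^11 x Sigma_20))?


pi_1(A x B) = pi_1(A) x pi_1(B); rank of abelianization = b_1.
b_1(T^11) = 11, b_1(Sigma_20) = 2*20 = 40.
b_1(product) = 11 + 40 = 51

51


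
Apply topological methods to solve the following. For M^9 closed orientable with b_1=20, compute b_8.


Poincare duality for closed orientable n-manifolds: b_k = b_{n-k}.
Here n = 9, so b_8 = b_1 = 20

20


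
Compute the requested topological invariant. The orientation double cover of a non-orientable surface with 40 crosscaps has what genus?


chi(N_40) = 2 - 40 = -38.
Double cover: chi(Sigma_g) = 2 * chi(N_40) = 2*(-38) = -76.
2 - 2g = -76, so g = (2 - (-76))/2 = 78/2 = 39

39


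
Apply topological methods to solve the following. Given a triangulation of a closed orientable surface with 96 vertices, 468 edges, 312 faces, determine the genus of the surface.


chi = V - E + F = 96 - 468 + 312 = -60
For orientable closed surface: chi = 2 - 2g, so g = (2 - chi)/2.
g = (2 - (-60)) / 2 = 62 / 2 = 31

31


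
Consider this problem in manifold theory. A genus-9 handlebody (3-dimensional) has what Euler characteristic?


A genus-g handlebody deformation retracts to a wedge of g circles.
chi(vee_g S^1) = 1 - g.
chi(H_9) = 1 - 9 = -8

-8


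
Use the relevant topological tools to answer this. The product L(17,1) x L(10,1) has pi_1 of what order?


pi_1(X x Y) = pi_1(X) x pi_1(Y).
pi_1(L(17,1)) = Z/17, pi_1(L(10,1)) = Z/10.
|Z/17 x Z/10| = 17 * 10 = 170

170


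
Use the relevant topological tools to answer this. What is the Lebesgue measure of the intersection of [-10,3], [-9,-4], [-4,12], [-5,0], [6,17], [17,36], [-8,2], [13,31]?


Intersection = [max(a_i), min(b_i)] = [17, -4].
Since 17 > -4, the intersection is empty.
Length = 0

0


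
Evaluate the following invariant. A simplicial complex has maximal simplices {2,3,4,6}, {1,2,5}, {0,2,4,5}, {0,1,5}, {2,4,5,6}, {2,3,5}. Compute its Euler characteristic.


Enumerate all faces; f-vector: f_0=7, f_1=16, f_2=13, f_3=3.
chi = sum (-1)^k f_k = 1

1


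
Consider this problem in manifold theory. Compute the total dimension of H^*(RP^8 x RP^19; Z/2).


dim H^*(RP^n; Z/2) = n+1 (one Z/2 in each degree 0..n).
Total Betti number is multiplicative.
Total = (8+1) * (19+1) = 9 * 20 = 180

180


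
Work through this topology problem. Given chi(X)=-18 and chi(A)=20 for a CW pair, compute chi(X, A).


Relative Euler characteristic: chi(X, A) = chi(X) - chi(A).
= -18 - (20) = -38

-38


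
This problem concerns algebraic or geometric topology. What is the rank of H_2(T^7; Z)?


By the Kunneth formula, b_k(T^n) = C(n,k).
b_2(T^7) = C(7,2).
C(7,2) = 7!/(2!*5!) = 21

21


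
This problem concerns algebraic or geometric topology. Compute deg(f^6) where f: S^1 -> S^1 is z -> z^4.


deg(f) = 4. Degree is multiplicative: deg(f^6) = (deg f)^6.
deg(f^6) = (4)^6 = 4096

4096


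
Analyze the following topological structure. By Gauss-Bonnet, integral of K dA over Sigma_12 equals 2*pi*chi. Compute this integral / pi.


Gauss-Bonnet: integral K dA = 2*pi*chi(M).
chi(Sigma_12) = 2 - 2*12 = -22.
(integral K dA)/pi = 2*chi = 2*(-22) = -44

-44


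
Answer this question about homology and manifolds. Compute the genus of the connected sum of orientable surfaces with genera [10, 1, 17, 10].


Genus is additive under connected sum of orientable surfaces.
g = 10 + 1 + 17 + 10 = 38

38


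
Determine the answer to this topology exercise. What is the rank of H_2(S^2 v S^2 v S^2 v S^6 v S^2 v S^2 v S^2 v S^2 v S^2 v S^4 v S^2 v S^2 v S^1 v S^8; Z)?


For a wedge of spheres, H_k (k>0) is free on one generator per sphere of dimension k.
Spheres of dimension 2: count = 10.
b_2 = 10

10


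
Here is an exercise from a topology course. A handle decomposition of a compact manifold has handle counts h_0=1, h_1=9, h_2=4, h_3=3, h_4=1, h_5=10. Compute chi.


Handles of index k contribute (-1)^k to chi (same as CW cells).
chi = (1) + (-9) + (4) + (-3) + (1) + (-10) = -16

-16


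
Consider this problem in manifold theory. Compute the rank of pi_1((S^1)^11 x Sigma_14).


pi_1(A x B) = pi_1(A) x pi_1(B); rank of abelianization = b_1.
b_1(T^11) = 11, b_1(Sigma_14) = 2*14 = 28.
b_1(product) = 11 + 28 = 39

39


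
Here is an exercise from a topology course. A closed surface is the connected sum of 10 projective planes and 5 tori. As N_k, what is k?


Since a >= 1, the sum is non-orientable; each T^2 can be replaced by RP^2 # RP^2 (since T^2#RP^2 = 3RP^2).
Total crosscaps k = 10 + 2*5 = 20.
Check via chi: chi = 10*1 + 5*0 - (10+5-1)*2 = -18 = 2 - k = -18. Consistent.

20


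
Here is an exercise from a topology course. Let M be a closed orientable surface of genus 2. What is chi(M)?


For a closed orientable surface of genus g: chi = 2 - 2g.
Here g = 2.
chi = 2 - 2*2 = 2 - 4 = -2

-2


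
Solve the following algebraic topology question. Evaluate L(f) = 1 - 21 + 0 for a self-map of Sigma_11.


L(f) = tr(f_0*) - tr(f_1*) + tr(f_2*).
= 1 - (21) + (0)
= -20

-20


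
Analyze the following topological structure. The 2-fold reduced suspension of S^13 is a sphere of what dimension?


Each suspension raises dimension by 1: Sigma S^n = S^{n+1}.
Sigma^2 S^13 = S^{13+2} = S^15

15


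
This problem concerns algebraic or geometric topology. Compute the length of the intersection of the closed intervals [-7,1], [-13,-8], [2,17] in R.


Intersection = [max(a_i), min(b_i)] = [2, -8].
Since 2 > -8, the intersection is empty.
Length = 0

0


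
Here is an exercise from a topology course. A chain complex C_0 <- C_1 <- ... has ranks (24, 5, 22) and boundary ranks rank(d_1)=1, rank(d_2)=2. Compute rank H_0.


rank H_k = rank(ker d_k) - rank(im d_{k+1}).
rank(ker d_0) = rank(C_0) - rank(d_0) = 24 - 0 = 24.
rank(im d_{0+1}) = 1.
rank H_0 = 24 - 1 = 23

23


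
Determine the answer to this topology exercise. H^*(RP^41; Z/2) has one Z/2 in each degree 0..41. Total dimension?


H^k(RP^41; Z/2) = Z/2 for each 0 <= k <= 41.
Total dimension = 41 + 1 = 42

42


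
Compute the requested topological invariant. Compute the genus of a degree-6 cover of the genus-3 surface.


For an n-sheeted cover: chi(E) = n * chi(B).
chi(Sigma_3) = 2 - 2*3 = -4.
chi(E) = 6 * (-4) = -24.
genus(E) = (2 - chi(E))/2 = (2 - (-24))/2 = 26/2 = 13

13


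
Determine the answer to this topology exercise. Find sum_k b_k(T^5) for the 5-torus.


b_k(T^5) = C(5,k), so the sum over k is sum_k C(5,k) = 2^5.
Total = 2^5 = 32

32


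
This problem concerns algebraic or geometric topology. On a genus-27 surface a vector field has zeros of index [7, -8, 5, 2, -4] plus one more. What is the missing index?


Poincare-Hopf: sum of indices = chi(M).
chi(Sigma_27) = 2 - 2*27 = -52.
Sum of known indices = 2.
x = chi - (sum known) = -52 - (2) = -54

-54


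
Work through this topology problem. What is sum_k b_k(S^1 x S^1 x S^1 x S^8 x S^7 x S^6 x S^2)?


Total Betti number is multiplicative under products.
Each S^d (d>=1) has total Betti number 2.
There are 7 sphere factors.
Total = 2^7 = 128

128


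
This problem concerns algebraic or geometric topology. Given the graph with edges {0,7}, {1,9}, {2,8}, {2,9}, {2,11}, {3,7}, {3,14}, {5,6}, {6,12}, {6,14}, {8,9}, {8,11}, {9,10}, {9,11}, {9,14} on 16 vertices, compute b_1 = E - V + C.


b_1 = E - V + (number of components).
E = 15, V = 16, components = 4.
b_1 = 15 - 16 + 4 = 3

3


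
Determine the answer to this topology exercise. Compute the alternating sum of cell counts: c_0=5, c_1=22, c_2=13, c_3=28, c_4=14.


chi = sum_k (-1)^k c_k.
= (-1)^0*5 + (-1)^1*22 + (-1)^2*13 + (-1)^3*28 + (-1)^4*14
= (5) + (-22) + (13) + (-28) + (14)
= -18

-18


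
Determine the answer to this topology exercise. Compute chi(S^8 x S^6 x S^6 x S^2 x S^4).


chi is multiplicative: chi(X x Y) = chi(X) chi(Y).
Each even-dim sphere has chi = 2. There are 5 factors.
chi = 2^5 = 32

32


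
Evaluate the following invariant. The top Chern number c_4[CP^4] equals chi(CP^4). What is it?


For any closed oriented manifold, <e(TM),[M]> = chi(M).
chi(CP^4) = 4+1 = 5

5


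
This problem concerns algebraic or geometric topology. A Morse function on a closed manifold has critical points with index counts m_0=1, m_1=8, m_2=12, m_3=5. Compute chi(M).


Morse theory: chi(M) = sum_k (-1)^k m_k where m_k = #(index-k critical points).
= (1) + (-8) + (12) + (-5) = 0

0


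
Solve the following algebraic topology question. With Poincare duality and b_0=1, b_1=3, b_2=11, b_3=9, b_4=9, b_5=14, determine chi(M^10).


By Poincare duality b_k = b_{10-k}, so full Betti numbers: b_0=1, b_1=3, b_2=11, b_3=9, b_4=9, b_5=14, b_6=9, b_7=9, b_8=11, b_9=3, b_10=1.
chi = sum (-1)^k b_k = 4

4


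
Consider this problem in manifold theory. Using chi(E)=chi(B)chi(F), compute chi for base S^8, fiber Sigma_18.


chi(S^8) = 2 (n even), chi(Sigma_18) = 2 - 2*18 = -34.
chi(E) = 2 * (-34) = -68

-68


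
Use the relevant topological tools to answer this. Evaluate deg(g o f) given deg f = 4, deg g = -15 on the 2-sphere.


Degree is multiplicative under composition: deg(g o f) = deg(g) * deg(f).
= -15 * 4 = -60

-60


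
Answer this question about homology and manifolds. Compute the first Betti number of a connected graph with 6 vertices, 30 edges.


For a connected graph: rank(pi_1) = b_1 = E - V + 1 = 1 - chi.
chi = V - E = 6 - 30 = -24.
rank = 1 - (-24) = 30 - 6 + 1 = 25

25


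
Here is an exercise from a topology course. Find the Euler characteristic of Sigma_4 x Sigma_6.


chi(Sigma_4) = 2 - 2*4 = -6
chi(Sigma_6) = 2 - 2*6 = -10
chi(product) = (-6) * (-10) = 60

60


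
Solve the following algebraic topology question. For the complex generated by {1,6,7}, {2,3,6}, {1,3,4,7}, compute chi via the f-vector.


Enumerate all faces; f-vector: f_0=6, f_1=11, f_2=6, f_3=1.
chi = sum (-1)^k f_k = 0

0


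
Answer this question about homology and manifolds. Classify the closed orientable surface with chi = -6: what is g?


chi = 2 - 2g for closed orientable surfaces.
-6 = 2 - 2g
2g = 2 - (-6) = 8
g = 4

4


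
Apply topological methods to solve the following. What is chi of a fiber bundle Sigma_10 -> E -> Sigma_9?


For a fiber bundle F -> E -> B (with CW structure): chi(E) = chi(B) * chi(F).
chi(Sigma_9) = -16, chi(Sigma_10) = -18.
chi(E) = (-16) * (-18) = 288

288
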